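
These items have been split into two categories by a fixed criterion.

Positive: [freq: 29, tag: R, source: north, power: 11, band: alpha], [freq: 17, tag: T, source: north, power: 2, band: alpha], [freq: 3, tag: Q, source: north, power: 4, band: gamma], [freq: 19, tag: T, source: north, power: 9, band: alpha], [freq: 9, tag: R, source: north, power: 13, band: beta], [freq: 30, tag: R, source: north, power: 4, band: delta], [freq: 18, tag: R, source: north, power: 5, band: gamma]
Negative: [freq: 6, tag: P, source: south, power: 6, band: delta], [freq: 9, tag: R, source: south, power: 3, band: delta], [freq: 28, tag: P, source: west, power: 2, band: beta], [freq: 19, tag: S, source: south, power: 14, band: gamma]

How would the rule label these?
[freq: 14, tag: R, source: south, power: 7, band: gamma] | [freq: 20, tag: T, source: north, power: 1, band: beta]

Rule: source is north. This holds for each 'Positive' example and fails for each 'Negative' one.
[freq: 14, tag: R, source: south, power: 7, band: gamma]: source is south — does not satisfy this, so Negative.
[freq: 20, tag: T, source: north, power: 1, band: beta]: source is north — qualifies, so Positive.

Negative, Positive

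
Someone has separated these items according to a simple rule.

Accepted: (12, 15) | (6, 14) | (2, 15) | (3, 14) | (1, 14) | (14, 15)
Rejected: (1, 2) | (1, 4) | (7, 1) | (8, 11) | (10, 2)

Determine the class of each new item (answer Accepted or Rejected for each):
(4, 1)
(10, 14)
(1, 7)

Rejected, Accepted, Rejected

Rule: second ≥ 12. This holds for each 'Accepted' example and fails for each 'Rejected' one.
(4, 1) — second 1, hence Rejected. (10, 14) — second 14, hence Accepted. (1, 7) — second 7, hence Rejected.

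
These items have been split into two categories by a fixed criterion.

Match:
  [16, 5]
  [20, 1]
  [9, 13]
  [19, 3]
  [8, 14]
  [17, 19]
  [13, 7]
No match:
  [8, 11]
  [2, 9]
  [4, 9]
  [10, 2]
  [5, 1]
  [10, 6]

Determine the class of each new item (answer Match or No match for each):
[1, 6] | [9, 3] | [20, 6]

No match, No match, Match

One predicate separates the groups cleanly: sum ≥ 20.
[1, 6] — 1+6 = 7, hence No match.
[9, 3] — 9+3 = 12, hence No match.
[20, 6] — 20+6 = 26, hence Match.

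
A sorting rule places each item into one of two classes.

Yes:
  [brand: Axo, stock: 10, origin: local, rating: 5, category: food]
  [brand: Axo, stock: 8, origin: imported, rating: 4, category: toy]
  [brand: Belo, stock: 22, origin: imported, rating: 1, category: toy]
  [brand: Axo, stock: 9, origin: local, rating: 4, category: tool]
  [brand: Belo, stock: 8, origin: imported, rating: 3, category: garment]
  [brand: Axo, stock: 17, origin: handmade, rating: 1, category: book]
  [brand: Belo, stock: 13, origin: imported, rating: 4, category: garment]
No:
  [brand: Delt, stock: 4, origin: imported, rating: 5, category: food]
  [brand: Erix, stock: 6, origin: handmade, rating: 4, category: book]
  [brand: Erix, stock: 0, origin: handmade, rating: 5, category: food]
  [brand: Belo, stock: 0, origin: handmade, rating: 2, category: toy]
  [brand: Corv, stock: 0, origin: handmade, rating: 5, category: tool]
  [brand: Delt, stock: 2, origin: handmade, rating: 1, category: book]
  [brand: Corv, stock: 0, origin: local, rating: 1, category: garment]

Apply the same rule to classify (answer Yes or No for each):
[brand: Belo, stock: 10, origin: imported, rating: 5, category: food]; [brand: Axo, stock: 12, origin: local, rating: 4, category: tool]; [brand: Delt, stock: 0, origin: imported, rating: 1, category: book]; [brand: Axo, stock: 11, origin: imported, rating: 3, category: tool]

Yes, Yes, No, Yes

All 'Yes' examples share one property — stock ≥ 8 — and every 'No' example lacks it.
Yes: [brand: Belo, stock: 10, origin: imported, rating: 5, category: food], since stock = 10.
Yes: [brand: Axo, stock: 12, origin: local, rating: 4, category: tool], since stock = 12.
No: [brand: Delt, stock: 0, origin: imported, rating: 1, category: book], since stock = 0.
Yes: [brand: Axo, stock: 11, origin: imported, rating: 3, category: tool], since stock = 11.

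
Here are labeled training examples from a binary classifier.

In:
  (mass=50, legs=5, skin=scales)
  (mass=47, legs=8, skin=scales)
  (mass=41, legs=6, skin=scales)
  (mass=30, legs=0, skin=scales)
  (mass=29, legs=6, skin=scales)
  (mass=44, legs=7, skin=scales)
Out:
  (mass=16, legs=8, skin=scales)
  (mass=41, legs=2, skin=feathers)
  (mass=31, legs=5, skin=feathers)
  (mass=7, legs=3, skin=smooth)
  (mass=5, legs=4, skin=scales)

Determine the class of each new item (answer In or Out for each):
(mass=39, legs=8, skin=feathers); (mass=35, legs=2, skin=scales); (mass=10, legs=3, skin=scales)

All 'In' examples share one property — skin is scales AND mass ≥ 29 — and every 'Out' example lacks it.

Out, In, Out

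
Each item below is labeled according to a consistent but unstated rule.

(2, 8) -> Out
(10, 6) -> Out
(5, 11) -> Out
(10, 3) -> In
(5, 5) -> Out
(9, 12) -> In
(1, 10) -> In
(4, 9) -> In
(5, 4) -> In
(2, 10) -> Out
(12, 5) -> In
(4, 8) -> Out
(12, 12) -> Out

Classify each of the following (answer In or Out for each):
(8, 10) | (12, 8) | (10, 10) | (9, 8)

One predicate separates the groups cleanly: sum is odd.
(8, 10): 8+10 = 18 — does not pass, so Out.
(12, 8): 12+8 = 20 — does not pass, so Out.
(10, 10): 10+10 = 20 — does not pass, so Out.
(9, 8): 9+8 = 17 — checks out, so In.

Out, Out, Out, In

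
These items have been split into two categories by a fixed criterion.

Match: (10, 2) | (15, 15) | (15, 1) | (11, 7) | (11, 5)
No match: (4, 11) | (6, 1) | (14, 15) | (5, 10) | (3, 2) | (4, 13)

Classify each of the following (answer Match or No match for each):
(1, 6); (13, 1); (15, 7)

No match, Match, Match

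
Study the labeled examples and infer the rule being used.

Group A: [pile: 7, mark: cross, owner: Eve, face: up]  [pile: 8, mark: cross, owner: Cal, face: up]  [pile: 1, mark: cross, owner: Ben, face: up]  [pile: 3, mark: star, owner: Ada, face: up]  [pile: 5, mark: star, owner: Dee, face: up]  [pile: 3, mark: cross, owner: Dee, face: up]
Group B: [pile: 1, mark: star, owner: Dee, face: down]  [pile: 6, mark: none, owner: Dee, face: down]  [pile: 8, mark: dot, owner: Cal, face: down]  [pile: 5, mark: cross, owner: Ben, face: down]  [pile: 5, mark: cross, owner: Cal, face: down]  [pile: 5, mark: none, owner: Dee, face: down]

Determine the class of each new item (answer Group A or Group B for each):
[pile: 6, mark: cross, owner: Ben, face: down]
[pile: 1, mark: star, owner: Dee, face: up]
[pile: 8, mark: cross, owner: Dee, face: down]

The classifier is using: face is up.

Group B, Group A, Group B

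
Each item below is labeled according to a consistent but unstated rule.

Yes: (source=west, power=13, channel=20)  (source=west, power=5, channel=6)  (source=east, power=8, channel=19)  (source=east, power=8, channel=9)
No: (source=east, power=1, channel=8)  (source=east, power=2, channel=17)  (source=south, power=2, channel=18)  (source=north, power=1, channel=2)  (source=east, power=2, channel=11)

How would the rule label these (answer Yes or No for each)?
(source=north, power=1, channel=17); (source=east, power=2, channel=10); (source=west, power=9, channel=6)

No, No, Yes

The simplest hypothesis consistent with all the labels is: power ≥ 5.
(source=north, power=1, channel=17) — power = 1, hence No.
(source=east, power=2, channel=10) — power = 2, hence No.
(source=west, power=9, channel=6) — power = 9, hence Yes.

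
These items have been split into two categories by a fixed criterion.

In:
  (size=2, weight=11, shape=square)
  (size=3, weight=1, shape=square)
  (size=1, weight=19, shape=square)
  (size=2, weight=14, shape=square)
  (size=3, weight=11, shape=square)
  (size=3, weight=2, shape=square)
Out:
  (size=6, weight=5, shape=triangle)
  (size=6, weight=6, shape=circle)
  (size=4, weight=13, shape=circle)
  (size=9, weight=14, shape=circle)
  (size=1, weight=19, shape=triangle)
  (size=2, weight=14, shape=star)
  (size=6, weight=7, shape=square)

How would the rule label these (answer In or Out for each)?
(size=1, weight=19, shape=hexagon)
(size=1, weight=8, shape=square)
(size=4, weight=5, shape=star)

The rule appears to be: shape is square AND size ≤ 3.
Out: (size=1, weight=19, shape=hexagon), since shape is hexagon, size = 1.
In: (size=1, weight=8, shape=square), since shape is square, size = 1.
Out: (size=4, weight=5, shape=star), since shape is star, size = 4.

Out, In, Out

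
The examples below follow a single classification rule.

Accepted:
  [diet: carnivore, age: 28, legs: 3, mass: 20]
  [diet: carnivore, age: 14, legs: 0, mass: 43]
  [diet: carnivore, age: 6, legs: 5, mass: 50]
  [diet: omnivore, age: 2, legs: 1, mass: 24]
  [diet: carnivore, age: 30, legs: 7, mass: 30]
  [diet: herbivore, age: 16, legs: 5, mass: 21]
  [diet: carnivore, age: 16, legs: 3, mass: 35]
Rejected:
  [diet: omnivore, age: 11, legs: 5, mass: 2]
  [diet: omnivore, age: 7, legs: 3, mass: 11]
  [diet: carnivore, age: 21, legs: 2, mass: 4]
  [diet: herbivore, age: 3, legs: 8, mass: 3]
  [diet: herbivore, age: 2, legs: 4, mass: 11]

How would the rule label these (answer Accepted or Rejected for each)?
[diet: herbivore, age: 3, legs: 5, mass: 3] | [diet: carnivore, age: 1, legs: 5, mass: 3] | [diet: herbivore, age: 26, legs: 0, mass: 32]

Rejected, Rejected, Accepted

All 'Accepted' examples share one property — mass ≥ 20 — and every 'Rejected' example lacks it.
[diet: herbivore, age: 3, legs: 5, mass: 3]: mass = 3 — does not fit, so Rejected.
[diet: carnivore, age: 1, legs: 5, mass: 3]: mass = 3 — does not fit, so Rejected.
[diet: herbivore, age: 26, legs: 0, mass: 32]: mass = 32 — matches, so Accepted.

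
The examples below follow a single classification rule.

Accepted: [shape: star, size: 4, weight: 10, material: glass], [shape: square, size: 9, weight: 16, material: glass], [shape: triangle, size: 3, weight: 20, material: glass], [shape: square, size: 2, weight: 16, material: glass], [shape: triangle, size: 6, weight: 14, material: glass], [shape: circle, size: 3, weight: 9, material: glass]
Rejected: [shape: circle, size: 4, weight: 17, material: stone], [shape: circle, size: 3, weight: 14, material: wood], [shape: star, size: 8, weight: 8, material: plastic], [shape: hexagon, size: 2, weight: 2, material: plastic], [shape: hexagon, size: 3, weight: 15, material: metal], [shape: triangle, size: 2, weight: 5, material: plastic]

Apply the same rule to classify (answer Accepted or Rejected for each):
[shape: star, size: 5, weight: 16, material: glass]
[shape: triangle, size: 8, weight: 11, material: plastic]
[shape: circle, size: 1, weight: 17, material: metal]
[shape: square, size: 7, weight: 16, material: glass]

Checking candidate rules against both groups, what survives is: material is glass.
[shape: star, size: 5, weight: 16, material: glass]: Accepted (material is glass). [shape: triangle, size: 8, weight: 11, material: plastic]: Rejected (material is plastic). [shape: circle, size: 1, weight: 17, material: metal]: Rejected (material is metal). [shape: square, size: 7, weight: 16, material: glass]: Accepted (material is glass).

Accepted, Rejected, Rejected, Accepted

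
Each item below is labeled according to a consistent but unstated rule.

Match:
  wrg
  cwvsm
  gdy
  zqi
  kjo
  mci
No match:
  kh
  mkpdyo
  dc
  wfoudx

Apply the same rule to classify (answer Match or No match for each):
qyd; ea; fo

One predicate separates the groups cleanly: odd length.

Match, No match, No match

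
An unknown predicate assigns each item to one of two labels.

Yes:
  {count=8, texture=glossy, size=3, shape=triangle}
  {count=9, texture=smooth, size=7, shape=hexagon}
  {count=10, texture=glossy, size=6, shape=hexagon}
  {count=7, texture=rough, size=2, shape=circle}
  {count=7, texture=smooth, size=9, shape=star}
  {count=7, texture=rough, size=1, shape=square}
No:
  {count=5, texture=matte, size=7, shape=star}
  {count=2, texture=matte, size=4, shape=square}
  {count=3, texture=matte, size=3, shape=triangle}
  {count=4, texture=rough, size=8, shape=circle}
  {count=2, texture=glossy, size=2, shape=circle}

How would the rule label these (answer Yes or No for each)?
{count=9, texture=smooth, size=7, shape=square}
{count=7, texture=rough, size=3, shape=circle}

A rule that fits every label: count ≥ 7 — true of each 'Yes' example, false of each 'No' one.
{count=9, texture=smooth, size=7, shape=square} → count = 9 → Yes.
{count=7, texture=rough, size=3, shape=circle} → count = 7 → Yes.

Yes, Yes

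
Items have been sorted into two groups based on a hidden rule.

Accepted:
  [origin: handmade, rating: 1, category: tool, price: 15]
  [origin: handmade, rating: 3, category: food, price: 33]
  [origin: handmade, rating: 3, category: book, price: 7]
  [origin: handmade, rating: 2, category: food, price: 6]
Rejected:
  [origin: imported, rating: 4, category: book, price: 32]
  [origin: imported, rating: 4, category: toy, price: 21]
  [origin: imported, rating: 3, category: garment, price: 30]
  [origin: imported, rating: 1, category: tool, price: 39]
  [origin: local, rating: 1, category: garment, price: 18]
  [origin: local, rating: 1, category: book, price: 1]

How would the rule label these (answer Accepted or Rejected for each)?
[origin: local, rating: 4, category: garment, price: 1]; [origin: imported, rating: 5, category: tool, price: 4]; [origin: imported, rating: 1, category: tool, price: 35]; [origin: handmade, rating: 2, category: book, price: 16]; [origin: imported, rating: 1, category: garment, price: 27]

Rejected, Rejected, Rejected, Accepted, Rejected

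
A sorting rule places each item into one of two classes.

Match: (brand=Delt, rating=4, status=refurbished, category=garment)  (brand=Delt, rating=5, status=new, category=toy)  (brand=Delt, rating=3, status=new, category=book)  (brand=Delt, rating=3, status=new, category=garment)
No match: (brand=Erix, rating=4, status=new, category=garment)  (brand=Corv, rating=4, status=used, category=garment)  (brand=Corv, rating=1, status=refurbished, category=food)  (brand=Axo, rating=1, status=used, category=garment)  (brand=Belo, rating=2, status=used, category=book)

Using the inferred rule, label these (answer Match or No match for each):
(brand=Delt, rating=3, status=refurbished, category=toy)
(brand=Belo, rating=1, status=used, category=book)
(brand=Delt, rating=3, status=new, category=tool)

Match, No match, Match

The rule appears to be: brand is Delt.
(brand=Delt, rating=3, status=refurbished, category=toy) — brand is Delt, hence Match. (brand=Belo, rating=1, status=used, category=book) — brand is Belo, hence No match. (brand=Delt, rating=3, status=new, category=tool) — brand is Delt, hence Match.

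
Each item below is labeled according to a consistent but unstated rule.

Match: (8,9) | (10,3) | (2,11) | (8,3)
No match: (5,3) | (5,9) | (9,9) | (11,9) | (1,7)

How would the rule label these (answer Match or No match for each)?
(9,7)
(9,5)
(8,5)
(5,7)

A rule that fits every label: sum is odd — true of each 'Match' example, false of each 'No match' one.
No match: (9,7), since 9+7 = 16.
No match: (9,5), since 9+5 = 14.
Match: (8,5), since 8+5 = 13.
No match: (5,7), since 5+7 = 12.

No match, No match, Match, No match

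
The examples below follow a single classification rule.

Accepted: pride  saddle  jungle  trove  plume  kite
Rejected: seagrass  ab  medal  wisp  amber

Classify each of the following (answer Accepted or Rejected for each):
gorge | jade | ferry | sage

Accepted, Accepted, Rejected, Accepted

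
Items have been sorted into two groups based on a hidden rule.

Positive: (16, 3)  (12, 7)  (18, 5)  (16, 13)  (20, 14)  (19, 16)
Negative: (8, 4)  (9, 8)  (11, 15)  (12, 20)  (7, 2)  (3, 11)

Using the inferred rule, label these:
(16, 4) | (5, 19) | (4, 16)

A rule that fits every label: first > second AND sum ≥ 19 — true of each 'Positive' example, false of each 'Negative' one.
(16, 4): 16 > 4, 16+4 = 20, meets the rule → Positive. (5, 19): 5 < 19, 5+19 = 24, lacks this property → Negative. (4, 16): 4 < 16, 4+16 = 20, lacks this property → Negative.

Positive, Negative, Negative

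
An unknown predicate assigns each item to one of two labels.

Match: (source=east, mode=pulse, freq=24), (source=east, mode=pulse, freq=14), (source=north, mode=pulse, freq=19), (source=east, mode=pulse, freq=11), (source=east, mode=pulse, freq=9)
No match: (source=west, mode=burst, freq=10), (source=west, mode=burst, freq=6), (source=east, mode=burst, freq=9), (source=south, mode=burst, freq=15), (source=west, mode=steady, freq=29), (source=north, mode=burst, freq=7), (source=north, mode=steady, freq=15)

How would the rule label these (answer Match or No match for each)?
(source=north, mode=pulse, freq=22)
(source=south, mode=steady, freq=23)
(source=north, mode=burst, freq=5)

One predicate separates the groups cleanly: mode is pulse.
(source=north, mode=pulse, freq=22) — mode is pulse, hence Match. (source=south, mode=steady, freq=23) — mode is steady, hence No match. (source=north, mode=burst, freq=5) — mode is burst, hence No match.

Match, No match, No match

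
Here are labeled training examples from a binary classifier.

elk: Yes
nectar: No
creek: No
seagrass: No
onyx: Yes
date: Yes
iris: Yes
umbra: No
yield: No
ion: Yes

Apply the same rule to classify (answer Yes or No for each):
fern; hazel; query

Yes, No, No

The simplest hypothesis consistent with all the labels is: length ≤ 4.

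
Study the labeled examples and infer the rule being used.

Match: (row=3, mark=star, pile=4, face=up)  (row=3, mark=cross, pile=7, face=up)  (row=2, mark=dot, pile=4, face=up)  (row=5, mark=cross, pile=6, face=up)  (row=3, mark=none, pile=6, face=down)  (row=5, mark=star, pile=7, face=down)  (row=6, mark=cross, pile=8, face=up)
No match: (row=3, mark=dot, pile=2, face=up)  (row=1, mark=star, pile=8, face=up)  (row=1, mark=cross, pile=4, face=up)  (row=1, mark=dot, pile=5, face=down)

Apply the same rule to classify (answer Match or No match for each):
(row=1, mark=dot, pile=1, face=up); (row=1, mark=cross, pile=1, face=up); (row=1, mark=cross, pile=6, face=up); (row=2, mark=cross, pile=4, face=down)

No match, No match, No match, Match

The pattern is that an item is 'Match' exactly when: row ≥ 2 AND pile ≥ 4.
(row=1, mark=dot, pile=1, face=up): row = 1, pile = 1 — lacks this property, so No match. (row=1, mark=cross, pile=1, face=up): row = 1, pile = 1 — lacks this property, so No match. (row=1, mark=cross, pile=6, face=up): row = 1, pile = 6 — lacks this property, so No match. (row=2, mark=cross, pile=4, face=down): row = 2, pile = 4 — checks out, so Match.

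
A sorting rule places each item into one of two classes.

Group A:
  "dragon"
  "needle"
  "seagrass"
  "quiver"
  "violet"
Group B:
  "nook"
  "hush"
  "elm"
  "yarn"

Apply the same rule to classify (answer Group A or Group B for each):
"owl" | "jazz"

The classifier is using: length ≥ 6.
"owl": Group B (length 3).
"jazz": Group B (length 4).

Group B, Group B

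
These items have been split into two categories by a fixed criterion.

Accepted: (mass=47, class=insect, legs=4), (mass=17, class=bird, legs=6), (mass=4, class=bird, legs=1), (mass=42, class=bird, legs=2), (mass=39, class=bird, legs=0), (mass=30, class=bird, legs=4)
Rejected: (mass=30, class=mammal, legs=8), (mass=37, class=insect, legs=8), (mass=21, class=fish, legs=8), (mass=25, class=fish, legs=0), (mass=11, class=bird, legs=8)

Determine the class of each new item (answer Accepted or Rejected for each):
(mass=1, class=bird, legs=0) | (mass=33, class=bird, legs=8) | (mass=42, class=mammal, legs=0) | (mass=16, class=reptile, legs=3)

The simplest hypothesis consistent with all the labels is: legs ≤ 6 AND mass ≠ 25.

Accepted, Rejected, Accepted, Accepted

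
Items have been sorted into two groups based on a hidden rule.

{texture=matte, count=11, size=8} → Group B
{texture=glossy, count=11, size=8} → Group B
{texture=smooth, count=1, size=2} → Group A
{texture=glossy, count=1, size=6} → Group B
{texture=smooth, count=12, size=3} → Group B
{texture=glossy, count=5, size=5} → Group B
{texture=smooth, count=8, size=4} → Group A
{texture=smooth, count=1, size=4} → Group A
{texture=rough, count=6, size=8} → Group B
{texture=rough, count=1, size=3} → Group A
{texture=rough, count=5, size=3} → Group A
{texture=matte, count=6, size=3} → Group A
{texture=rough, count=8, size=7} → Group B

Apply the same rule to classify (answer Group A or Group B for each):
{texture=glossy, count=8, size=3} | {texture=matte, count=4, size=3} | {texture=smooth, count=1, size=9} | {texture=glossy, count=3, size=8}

The classifier is using: size ≤ 4 AND count ≤ 8.
{texture=glossy, count=8, size=3} — size = 3, count = 8, hence Group A. {texture=matte, count=4, size=3} — size = 3, count = 4, hence Group A. {texture=smooth, count=1, size=9} — size = 9, count = 1, hence Group B. {texture=glossy, count=3, size=8} — size = 8, count = 3, hence Group B.

Group A, Group A, Group B, Group B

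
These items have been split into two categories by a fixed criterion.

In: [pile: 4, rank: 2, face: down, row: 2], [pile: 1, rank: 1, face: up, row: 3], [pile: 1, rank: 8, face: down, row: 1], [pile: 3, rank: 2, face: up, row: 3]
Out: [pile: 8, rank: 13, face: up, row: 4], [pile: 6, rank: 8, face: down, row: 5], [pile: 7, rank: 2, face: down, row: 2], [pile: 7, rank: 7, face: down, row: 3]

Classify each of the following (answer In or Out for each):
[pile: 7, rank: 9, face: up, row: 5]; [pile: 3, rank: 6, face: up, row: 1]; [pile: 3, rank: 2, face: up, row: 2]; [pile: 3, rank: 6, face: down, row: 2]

The distinguishing property — pile ≤ 4 — holds for all the 'In' cases and none of the 'Out' cases.
[pile: 7, rank: 9, face: up, row: 5] → pile = 7 → Out. [pile: 3, rank: 6, face: up, row: 1] → pile = 3 → In. [pile: 3, rank: 2, face: up, row: 2] → pile = 3 → In. [pile: 3, rank: 6, face: down, row: 2] → pile = 3 → In.

Out, In, In, In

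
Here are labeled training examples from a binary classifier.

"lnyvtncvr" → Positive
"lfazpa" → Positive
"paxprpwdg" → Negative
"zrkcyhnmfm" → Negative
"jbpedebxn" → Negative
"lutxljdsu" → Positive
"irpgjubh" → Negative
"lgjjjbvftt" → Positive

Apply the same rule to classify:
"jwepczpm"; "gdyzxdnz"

Negative, Negative

All 'Positive' examples share one property — contains 'l' — and every 'Negative' example lacks it.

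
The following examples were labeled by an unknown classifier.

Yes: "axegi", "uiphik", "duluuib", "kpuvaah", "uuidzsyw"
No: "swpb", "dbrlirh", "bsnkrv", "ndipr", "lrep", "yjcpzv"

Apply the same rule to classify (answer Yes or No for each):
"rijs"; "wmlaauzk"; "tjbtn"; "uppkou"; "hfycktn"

A rule that fits every label: has ≥ 2 vowels — true of each 'Yes' example, false of each 'No' one.
"rijs": 1 vowel, doesn't qualify → No.
"wmlaauzk": 3 vowels, meets the rule → Yes.
"tjbtn": 0 vowels, doesn't qualify → No.
"uppkou": 3 vowels, meets the rule → Yes.
"hfycktn": 0 vowels, doesn't qualify → No.

No, Yes, No, Yes, No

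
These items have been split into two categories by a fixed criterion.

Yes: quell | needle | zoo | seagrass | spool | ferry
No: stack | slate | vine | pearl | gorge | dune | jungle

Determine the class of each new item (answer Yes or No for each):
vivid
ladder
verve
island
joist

No, Yes, No, No, No

Checking candidate rules against both groups, what survives is: has a double letter.
vivid — no doubled letter, hence No.
ladder — 'dd' doubled, hence Yes.
verve — no doubled letter, hence No.
island — no doubled letter, hence No.
joist — no doubled letter, hence No.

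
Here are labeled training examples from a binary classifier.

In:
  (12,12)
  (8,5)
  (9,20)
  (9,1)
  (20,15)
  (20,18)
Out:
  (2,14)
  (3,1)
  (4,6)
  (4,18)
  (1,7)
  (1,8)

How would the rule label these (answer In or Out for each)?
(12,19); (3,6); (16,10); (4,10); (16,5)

In, Out, In, Out, In

The simplest hypothesis consistent with all the labels is: first ≥ 5.
(12,19): first 12 — meets the rule, so In. (3,6): first 3 — fails the rule, so Out. (16,10): first 16 — meets the rule, so In. (4,10): first 4 — fails the rule, so Out. (16,5): first 16 — meets the rule, so In.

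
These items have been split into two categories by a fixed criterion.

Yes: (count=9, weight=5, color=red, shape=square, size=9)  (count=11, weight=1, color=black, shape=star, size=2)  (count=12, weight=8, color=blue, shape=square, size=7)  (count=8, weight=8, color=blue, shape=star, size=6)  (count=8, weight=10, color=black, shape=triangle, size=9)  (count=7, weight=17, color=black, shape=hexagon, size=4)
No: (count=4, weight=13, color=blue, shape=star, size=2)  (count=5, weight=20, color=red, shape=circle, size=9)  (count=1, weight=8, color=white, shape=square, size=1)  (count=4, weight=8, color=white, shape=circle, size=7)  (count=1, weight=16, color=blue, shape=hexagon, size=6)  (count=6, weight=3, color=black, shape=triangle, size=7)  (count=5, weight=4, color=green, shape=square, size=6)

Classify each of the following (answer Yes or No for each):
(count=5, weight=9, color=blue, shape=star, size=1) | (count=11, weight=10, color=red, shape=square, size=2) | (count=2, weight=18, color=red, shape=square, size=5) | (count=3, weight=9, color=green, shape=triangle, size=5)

No, Yes, No, No

The pattern is that an item is 'Yes' exactly when: count ≥ 7.
(count=5, weight=9, color=blue, shape=star, size=1): count = 5 — lacks this property, so No. (count=11, weight=10, color=red, shape=square, size=2): count = 11 — has this property, so Yes. (count=2, weight=18, color=red, shape=square, size=5): count = 2 — lacks this property, so No. (count=3, weight=9, color=green, shape=triangle, size=5): count = 3 — lacks this property, so No.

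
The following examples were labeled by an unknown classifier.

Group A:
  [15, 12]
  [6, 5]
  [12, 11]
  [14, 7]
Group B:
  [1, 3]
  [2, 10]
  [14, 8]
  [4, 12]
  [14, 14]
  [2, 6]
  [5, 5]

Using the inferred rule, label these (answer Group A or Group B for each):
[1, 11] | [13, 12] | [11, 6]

Group B, Group A, Group A

One predicate separates the groups cleanly: sum is odd.
[1, 11]: 1+11 = 12, does not pass → Group B. [13, 12]: 13+12 = 25, matches → Group A. [11, 6]: 11+6 = 17, matches → Group A.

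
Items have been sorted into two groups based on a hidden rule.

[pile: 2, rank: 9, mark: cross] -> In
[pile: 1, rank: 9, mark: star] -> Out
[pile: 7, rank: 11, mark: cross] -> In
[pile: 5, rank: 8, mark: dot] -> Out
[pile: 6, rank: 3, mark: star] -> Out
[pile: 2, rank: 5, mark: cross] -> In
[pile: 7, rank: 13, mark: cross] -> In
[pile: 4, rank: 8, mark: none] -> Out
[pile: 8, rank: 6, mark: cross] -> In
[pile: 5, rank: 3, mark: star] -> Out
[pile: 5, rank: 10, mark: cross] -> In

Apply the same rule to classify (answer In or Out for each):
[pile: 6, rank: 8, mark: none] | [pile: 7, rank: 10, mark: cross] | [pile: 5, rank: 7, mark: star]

The pattern is that an item is 'In' exactly when: mark is cross.
[pile: 6, rank: 8, mark: none]: mark is none — doesn't match, so Out. [pile: 7, rank: 10, mark: cross]: mark is cross — satisfies this, so In. [pile: 5, rank: 7, mark: star]: mark is star — doesn't match, so Out.

Out, In, Out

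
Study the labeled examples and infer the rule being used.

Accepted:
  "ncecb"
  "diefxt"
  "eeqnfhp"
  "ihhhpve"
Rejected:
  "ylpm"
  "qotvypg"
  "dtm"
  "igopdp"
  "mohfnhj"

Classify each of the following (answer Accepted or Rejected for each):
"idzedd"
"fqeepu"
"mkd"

The pattern is that an item is 'Accepted' exactly when: contains 'e'.

Accepted, Accepted, Rejected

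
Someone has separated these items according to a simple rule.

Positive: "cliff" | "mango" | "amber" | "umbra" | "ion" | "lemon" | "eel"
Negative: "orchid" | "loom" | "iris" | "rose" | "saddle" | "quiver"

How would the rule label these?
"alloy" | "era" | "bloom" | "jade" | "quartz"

Comparing the two groups points to one rule — odd length.

Positive, Positive, Positive, Negative, Negative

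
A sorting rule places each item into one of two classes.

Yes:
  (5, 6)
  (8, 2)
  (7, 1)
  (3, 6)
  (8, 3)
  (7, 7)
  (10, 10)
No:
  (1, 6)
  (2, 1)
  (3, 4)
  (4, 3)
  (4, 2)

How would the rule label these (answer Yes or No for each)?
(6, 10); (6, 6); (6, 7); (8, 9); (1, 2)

Yes, Yes, Yes, Yes, No

The distinguishing property — sum ≥ 8 — holds for all the 'Yes' cases and none of the 'No' cases.
(6, 10): 6+10 = 16 — meets the rule, so Yes. (6, 6): 6+6 = 12 — meets the rule, so Yes. (6, 7): 6+7 = 13 — meets the rule, so Yes. (8, 9): 8+9 = 17 — meets the rule, so Yes. (1, 2): 1+2 = 3 — doesn't qualify, so No.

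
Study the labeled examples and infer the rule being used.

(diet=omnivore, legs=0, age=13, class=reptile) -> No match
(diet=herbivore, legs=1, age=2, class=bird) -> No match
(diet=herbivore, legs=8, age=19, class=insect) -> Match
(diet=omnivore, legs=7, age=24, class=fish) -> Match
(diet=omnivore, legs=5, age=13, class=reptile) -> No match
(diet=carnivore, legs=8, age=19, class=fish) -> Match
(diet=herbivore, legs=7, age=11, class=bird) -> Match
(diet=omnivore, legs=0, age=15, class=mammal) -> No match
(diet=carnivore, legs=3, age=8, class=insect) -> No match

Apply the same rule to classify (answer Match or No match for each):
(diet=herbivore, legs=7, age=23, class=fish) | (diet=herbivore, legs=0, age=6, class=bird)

Match, No match

The simplest hypothesis consistent with all the labels is: legs ≥ 7.
(diet=herbivore, legs=7, age=23, class=fish): legs = 7, has this property → Match.
(diet=herbivore, legs=0, age=6, class=bird): legs = 0, does not fit → No match.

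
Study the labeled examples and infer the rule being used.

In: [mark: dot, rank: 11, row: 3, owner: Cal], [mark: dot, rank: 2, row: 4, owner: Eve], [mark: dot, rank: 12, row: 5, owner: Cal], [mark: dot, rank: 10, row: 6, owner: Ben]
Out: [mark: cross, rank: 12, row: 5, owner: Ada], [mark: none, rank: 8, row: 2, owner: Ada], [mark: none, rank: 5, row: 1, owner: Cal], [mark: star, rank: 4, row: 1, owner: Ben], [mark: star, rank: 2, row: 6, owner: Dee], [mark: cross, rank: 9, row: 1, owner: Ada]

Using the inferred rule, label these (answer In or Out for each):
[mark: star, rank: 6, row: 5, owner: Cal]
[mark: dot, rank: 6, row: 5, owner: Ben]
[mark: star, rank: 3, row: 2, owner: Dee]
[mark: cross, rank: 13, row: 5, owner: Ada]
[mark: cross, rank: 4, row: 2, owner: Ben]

The pattern is that an item is 'In' exactly when: mark is dot.
[mark: star, rank: 6, row: 5, owner: Cal]: mark is star — fails the rule, so Out.
[mark: dot, rank: 6, row: 5, owner: Ben]: mark is dot — has this property, so In.
[mark: star, rank: 3, row: 2, owner: Dee]: mark is star — fails the rule, so Out.
[mark: cross, rank: 13, row: 5, owner: Ada]: mark is cross — fails the rule, so Out.
[mark: cross, rank: 4, row: 2, owner: Ben]: mark is cross — fails the rule, so Out.

Out, In, Out, Out, Out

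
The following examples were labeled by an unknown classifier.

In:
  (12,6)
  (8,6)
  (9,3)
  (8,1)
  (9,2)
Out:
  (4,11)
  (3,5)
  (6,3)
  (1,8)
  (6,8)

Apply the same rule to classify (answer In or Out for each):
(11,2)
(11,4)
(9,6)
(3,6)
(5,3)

In, In, In, Out, Out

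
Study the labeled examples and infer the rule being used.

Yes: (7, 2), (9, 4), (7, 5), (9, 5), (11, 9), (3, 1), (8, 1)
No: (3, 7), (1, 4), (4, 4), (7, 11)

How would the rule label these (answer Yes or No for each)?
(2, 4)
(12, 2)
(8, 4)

The classifier is using: first > second.
(2, 4) → 2 < 4 → No.
(12, 2) → 12 > 2 → Yes.
(8, 4) → 8 > 4 → Yes.

No, Yes, Yes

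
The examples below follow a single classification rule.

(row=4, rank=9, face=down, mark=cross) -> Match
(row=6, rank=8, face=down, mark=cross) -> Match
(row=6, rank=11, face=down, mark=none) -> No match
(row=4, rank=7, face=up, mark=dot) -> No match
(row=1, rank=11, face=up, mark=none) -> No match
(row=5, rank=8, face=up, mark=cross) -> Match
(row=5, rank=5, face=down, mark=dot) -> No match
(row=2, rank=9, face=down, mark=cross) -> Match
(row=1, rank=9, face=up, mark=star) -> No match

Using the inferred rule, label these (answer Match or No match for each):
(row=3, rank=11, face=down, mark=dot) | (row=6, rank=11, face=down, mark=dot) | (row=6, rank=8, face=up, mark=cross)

Rule: mark is cross. This holds for each 'Match' example and fails for each 'No match' one.
No match: (row=3, rank=11, face=down, mark=dot), since mark is dot.
No match: (row=6, rank=11, face=down, mark=dot), since mark is dot.
Match: (row=6, rank=8, face=up, mark=cross), since mark is cross.

No match, No match, Match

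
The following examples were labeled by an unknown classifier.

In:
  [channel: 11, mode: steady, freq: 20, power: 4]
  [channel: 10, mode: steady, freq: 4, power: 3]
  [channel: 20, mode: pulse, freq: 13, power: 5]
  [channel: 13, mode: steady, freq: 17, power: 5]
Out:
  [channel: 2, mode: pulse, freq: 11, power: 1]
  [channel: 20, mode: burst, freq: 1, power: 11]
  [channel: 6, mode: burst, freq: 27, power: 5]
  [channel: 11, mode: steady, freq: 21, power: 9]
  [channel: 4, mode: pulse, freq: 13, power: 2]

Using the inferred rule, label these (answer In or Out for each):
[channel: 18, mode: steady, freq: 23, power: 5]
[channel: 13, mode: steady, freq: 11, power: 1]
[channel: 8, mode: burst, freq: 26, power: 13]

The rule appears to be: power ≤ 5 AND channel ≥ 10.
[channel: 18, mode: steady, freq: 23, power: 5] — power = 5, channel = 18, hence In. [channel: 13, mode: steady, freq: 11, power: 1] — power = 1, channel = 13, hence In. [channel: 8, mode: burst, freq: 26, power: 13] — power = 13, channel = 8, hence Out.

In, In, Out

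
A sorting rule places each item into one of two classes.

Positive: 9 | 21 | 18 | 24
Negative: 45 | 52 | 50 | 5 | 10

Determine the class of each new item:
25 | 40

Negative, Negative

'Positive' ⟺ multiple of 3 AND at most 24.
25 → 25 = 3·8 + 1, 25 > 24 → Negative. 40 → 40 = 3·13 + 1, 40 > 24 → Negative.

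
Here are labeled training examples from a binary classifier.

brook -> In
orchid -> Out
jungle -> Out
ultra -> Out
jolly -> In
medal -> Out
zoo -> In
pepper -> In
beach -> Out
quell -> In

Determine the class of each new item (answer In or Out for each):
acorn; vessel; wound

Out, In, Out

The rule appears to be: has a double letter.
Out: acorn, since no doubled letter.
In: vessel, since 'ss' doubled.
Out: wound, since no doubled letter.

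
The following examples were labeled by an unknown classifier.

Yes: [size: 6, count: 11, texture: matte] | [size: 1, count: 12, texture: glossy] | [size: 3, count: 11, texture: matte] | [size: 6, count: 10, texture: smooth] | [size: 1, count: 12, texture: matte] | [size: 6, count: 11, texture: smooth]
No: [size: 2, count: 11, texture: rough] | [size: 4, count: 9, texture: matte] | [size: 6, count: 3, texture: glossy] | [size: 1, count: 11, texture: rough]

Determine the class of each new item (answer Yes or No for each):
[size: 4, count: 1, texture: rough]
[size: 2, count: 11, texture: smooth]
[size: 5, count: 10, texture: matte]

No, Yes, Yes

'Yes' ⟺ texture is not rough AND count ≥ 10.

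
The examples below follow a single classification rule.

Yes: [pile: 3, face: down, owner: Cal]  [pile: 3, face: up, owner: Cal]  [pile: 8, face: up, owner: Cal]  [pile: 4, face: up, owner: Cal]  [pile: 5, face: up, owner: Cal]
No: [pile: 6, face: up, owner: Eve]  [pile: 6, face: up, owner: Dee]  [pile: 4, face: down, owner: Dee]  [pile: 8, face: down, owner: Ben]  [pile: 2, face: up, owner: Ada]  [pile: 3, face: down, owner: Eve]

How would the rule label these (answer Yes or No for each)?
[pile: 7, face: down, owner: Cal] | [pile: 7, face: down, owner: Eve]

One predicate separates the groups cleanly: owner is Cal.
[pile: 7, face: down, owner: Cal] — owner is Cal, hence Yes.
[pile: 7, face: down, owner: Eve] — owner is Eve, hence No.

Yes, No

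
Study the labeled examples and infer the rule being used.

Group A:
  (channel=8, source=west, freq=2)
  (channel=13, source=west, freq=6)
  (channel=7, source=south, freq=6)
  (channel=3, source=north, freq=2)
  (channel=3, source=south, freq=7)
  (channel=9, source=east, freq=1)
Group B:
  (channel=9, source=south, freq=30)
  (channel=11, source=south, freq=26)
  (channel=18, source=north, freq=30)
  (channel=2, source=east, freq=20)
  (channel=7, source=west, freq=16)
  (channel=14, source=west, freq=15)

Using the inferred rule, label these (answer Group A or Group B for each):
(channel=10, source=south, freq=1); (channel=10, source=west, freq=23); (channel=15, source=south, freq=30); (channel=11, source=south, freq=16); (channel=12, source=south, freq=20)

Group A, Group B, Group B, Group B, Group B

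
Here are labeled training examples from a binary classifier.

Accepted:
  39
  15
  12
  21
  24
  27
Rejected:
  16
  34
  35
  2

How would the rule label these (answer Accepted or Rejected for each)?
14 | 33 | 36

Rejected, Accepted, Accepted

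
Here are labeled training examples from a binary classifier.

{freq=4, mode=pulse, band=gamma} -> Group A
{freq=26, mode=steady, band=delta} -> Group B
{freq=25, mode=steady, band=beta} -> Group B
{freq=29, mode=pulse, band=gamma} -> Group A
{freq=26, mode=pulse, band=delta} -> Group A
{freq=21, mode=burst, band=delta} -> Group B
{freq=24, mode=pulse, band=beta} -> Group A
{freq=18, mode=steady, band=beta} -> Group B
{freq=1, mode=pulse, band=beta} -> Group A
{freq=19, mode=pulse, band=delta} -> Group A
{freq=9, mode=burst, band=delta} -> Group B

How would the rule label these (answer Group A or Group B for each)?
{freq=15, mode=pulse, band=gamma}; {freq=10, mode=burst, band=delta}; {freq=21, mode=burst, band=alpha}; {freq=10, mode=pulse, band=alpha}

The classifier is using: mode is pulse.
Group A: {freq=15, mode=pulse, band=gamma}, since mode is pulse.
Group B: {freq=10, mode=burst, band=delta}, since mode is burst.
Group B: {freq=21, mode=burst, band=alpha}, since mode is burst.
Group A: {freq=10, mode=pulse, band=alpha}, since mode is pulse.

Group A, Group B, Group B, Group A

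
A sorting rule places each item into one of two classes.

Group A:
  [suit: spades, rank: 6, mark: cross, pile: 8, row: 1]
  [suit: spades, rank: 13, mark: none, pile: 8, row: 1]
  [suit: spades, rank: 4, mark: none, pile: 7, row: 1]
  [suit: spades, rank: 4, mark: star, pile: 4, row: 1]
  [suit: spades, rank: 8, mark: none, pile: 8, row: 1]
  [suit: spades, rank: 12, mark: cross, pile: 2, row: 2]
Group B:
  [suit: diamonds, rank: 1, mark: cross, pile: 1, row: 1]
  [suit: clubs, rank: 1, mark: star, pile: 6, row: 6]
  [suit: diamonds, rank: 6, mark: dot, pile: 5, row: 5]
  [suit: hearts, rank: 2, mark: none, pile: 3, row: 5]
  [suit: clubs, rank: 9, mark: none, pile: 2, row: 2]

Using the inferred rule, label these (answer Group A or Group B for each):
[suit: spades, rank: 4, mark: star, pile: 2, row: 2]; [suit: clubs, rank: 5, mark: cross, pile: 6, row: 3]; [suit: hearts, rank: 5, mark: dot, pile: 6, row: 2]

Every 'Group A' example satisfies: suit is spades. None of the 'Group B' examples do.
[suit: spades, rank: 4, mark: star, pile: 2, row: 2] → suit is spades → Group A.
[suit: clubs, rank: 5, mark: cross, pile: 6, row: 3] → suit is clubs → Group B.
[suit: hearts, rank: 5, mark: dot, pile: 6, row: 2] → suit is hearts → Group B.

Group A, Group B, Group B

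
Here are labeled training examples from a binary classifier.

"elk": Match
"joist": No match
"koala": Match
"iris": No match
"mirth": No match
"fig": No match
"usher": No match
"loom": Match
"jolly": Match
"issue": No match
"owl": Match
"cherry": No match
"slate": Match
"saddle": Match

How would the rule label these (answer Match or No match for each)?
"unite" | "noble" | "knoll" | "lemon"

No match, Match, Match, Match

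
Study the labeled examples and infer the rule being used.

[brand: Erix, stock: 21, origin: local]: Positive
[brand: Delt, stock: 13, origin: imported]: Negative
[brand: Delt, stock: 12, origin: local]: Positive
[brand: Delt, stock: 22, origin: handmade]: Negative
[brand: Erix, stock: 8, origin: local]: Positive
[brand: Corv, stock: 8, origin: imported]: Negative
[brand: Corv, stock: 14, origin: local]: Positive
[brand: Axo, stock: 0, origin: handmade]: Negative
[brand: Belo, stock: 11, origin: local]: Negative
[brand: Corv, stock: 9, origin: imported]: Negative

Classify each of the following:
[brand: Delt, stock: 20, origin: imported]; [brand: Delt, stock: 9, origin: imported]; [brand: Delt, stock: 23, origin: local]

Negative, Negative, Positive

All 'Positive' examples share one property — origin is local AND stock ≠ 11 — and every 'Negative' example lacks it.
[brand: Delt, stock: 20, origin: imported] — origin is imported, stock = 20, hence Negative.
[brand: Delt, stock: 9, origin: imported] — origin is imported, stock = 9, hence Negative.
[brand: Delt, stock: 23, origin: local] — origin is local, stock = 23, hence Positive.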